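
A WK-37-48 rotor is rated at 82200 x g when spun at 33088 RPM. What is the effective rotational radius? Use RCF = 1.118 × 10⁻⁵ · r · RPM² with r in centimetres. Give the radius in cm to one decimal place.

6.7 cm

82200 = 1.118 × 10⁻⁵ × r × (33088)²
r = 82200 / (1.118 × 10⁻⁵ × 1,094,815,744) = 82200 / 12240.04 ≈ 6.716 cm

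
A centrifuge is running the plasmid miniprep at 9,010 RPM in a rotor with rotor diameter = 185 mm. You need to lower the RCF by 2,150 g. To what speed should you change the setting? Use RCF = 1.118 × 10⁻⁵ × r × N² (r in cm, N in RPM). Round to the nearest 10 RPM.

r = 185 mm / 2 = 92.5 mm = 9.25 cm
Current RCF = 1.118 × 10⁻⁵ × 9.25 × (9010)² = 1.118 × 10⁻⁵ × 9.25 × 81,180,100 ≈ 8,395.2 × g
Target RCF = 8,395.2 − 2,150 = 6,245.2 × g
N² = 6,245.2 / (10.3415 × 10⁻⁵) = 60,389,692
N ≈ √60,389,692 ≈ 7,771.1

7770 RPM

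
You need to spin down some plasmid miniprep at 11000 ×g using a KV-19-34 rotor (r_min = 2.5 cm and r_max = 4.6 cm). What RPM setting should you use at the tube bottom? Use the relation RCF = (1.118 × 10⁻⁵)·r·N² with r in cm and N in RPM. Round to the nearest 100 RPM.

Use r_max = 4.6 cm.
RCF = 1.118 × 10⁻⁵ × r × N²
11,000 = 1.118 × 10⁻⁵ × 4.6 × N²
N² = 11,000 / (5.1428 × 10⁻⁵) = 213,891,265
N ≈ √213,891,265 ≈ 14,625.0

14600 RPM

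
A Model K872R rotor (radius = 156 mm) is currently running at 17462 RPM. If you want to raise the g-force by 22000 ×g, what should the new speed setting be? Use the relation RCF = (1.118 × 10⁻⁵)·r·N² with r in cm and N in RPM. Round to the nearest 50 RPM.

≈ 20750 RPM

r = 156 mm = 15.6 cm
Current RCF = 1.118 × 10⁻⁵ × 15.6 × (17462)² = 1.118 × 10⁻⁵ × 15.6 × 304,921,444 ≈ 53,180.7 × g
Target RCF = 53,180.7 + 22,000 = 75,180.7 × g
N² = 75,180.7 / (17.4408 × 10⁻⁵) = 431,062,222
N ≈ √431,062,222 ≈ 20,762.0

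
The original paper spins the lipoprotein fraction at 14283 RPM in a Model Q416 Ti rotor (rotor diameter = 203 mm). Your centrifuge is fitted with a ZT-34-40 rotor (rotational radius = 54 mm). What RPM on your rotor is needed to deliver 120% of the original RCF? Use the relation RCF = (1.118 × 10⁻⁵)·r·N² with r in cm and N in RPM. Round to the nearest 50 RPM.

Original rotor: r = 203 mm / 2 = 101.5 mm = 10.15 cm
RCF = 1.118 × 10⁻⁵ × r × N²
RCF_original = 1.118 × 10⁻⁵ × 10.15 × (14283)² = 1.118 × 10⁻⁵ × 10.15 × 204,004,089 ≈ 23,149.8 × g
Target RCF = 1.2 × 23,149.8 ≈ 27,779.8 × g
Your rotor: r = 54 mm = 5.4 cm
27,779.8 = 1.118 × 10⁻⁵ × 5.4 × N²
N² = 27,779.8 / (6.0372 × 10⁻⁵) = 460,143,775
N ≈ √460,143,775 ≈ 21,451.0

≈ 21450 RPM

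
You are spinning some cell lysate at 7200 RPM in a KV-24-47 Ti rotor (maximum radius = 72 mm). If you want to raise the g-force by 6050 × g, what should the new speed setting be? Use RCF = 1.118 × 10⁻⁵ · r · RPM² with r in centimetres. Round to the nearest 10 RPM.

r = 72 mm = 7.2 cm
Current RCF = 1.118 × 10⁻⁵ × 7.2 × (7200)² = 1.118 × 10⁻⁵ × 7.2 × 51,840,000 ≈ 4,172.9 × g
Target RCF = 4,172.9 + 6,050 = 10,222.9 × g
N² = 10,222.9 / (8.0496 × 10⁻⁵) = 126,998,857
N ≈ √126,998,857 ≈ 11,269.4

≈ 11270 RPM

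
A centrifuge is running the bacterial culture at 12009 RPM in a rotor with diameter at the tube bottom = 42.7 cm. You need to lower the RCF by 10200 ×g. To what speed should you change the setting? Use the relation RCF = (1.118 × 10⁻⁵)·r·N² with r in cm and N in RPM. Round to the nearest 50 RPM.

N₂ ≈ 10050 RPM

r = 42.7 / 2 = 21.35 cm
Current RCF = 1.118 × 10⁻⁵ × 21.35 × (12009)² = 1.118 × 10⁻⁵ × 21.35 × 144,216,081 ≈ 34,423.4 × g
Target RCF = 34,423.4 − 10,200 = 24,223.4 × g
N² = 24,223.4 / (23.8693 × 10⁻⁵) = 101,483,496
N ≈ √101,483,496 ≈ 10,073.9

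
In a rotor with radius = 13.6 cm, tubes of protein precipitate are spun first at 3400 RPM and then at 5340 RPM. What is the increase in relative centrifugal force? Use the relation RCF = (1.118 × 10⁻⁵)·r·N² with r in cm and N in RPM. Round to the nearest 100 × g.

RCF₁ = 1.118 × 10⁻⁵ × 13.6 × (3400)² = 1.118 × 10⁻⁵ × 13.6 × 11,560,000 ≈ 1,757.7 × g
RCF₂ = 1.118 × 10⁻⁵ × 13.6 × (5340)² = 1.118 × 10⁻⁵ × 13.6 × 28,515,600 ≈ 4,335.7 × g
Increase = 4,335.7 − 1,757.7 = 2,578

2600 x g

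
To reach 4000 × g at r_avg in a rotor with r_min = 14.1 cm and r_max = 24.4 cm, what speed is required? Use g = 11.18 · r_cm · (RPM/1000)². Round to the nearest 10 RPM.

4310 RPM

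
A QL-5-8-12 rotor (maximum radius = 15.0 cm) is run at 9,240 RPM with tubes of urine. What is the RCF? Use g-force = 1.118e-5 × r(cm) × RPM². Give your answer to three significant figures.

RCF ≈ 14300 g

RCF = 1.118 × 10⁻⁵ × r × N²
RCF = 1.118 × 10⁻⁵ × 15 × (9240)² = 1.118 × 10⁻⁵ × 15 × 85,377,600 ≈ 14,317.8 × g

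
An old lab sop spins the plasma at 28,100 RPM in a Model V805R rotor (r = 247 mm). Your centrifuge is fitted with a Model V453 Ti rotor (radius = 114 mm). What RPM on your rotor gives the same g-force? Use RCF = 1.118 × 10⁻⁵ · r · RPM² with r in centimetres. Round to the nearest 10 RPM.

≈ 41360 RPM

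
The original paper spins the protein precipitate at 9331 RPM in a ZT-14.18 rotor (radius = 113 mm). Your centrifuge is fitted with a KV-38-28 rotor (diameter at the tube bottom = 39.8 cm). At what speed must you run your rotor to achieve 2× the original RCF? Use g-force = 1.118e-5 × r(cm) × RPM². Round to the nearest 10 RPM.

Original rotor: r = 113 mm = 11.3 cm
RCF = 1.118 × 10⁻⁵ × r × N²
RCF_original = 1.118 × 10⁻⁵ × 11.3 × (9331)² = 1.118 × 10⁻⁵ × 11.3 × 87,067,561 ≈ 10,999.6 × g
Target RCF = 2 × 10,999.6 ≈ 21,999.2 × g
Your rotor: r = 39.8 / 2 = 19.9 cm
21,999.2 = 1.118 × 10⁻⁵ × 19.9 × N²
N² = 21,999.2 / (22.2482 × 10⁻⁵) = 98,880,808
N ≈ √98,880,808 ≈ 9,943.9

9940 RPM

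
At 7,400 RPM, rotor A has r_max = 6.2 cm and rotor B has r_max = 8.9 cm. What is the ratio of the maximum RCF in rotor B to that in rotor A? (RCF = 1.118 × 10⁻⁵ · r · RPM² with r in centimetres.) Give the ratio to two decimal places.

1.44

At fixed N, RCF ∝ r, so RCF_B/RCF_A = r_B/r_A = 8.9 / 6.2 = 1.4355.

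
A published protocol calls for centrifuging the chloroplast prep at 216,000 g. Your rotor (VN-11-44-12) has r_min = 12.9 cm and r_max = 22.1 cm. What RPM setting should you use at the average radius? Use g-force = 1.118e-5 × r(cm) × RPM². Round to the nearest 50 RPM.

N ≈ 33250 RPM

r_avg = (12.9 + 22.1) / 2 = 17.5 cm
RCF = 1.118 × 10⁻⁵ × r × N²
216,000 = 1.118 × 10⁻⁵ × 17.5 × N²
N² = 216,000 / (19.565 × 10⁻⁵) = 1,104,012,267
N ≈ √1,104,012,267 ≈ 33,226.7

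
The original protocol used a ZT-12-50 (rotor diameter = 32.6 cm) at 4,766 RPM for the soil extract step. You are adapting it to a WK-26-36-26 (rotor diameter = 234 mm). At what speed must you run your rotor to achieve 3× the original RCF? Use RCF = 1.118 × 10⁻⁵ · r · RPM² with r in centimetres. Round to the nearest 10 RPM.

Original rotor: r = 32.6 / 2 = 16.3 cm
RCF = 1.118 × 10⁻⁵ × r × N²
RCF_original = 1.118 × 10⁻⁵ × 16.3 × (4766)² = 1.118 × 10⁻⁵ × 16.3 × 22,714,756 ≈ 4,139.4 × g
Target RCF = 3 × 4,139.4 ≈ 12,418.2 × g
Your rotor: r = 234 mm / 2 = 117 mm = 11.7 cm
12,418.2 = 1.118 × 10⁻⁵ × 11.7 × N²
N² = 12,418.2 / (13.0806 × 10⁻⁵) = 94,936,012
N ≈ √94,936,012 ≈ 9,743.5

9740 RPM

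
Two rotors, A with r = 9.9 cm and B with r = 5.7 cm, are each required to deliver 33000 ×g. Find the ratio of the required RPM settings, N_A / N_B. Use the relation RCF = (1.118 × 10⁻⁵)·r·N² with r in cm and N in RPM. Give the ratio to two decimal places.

At fixed RCF, N ∝ 1/√r, so N_A/N_B = √(r_B/r_A) = √(5.7/9.9) = √0.575758 = 0.7588.

0.76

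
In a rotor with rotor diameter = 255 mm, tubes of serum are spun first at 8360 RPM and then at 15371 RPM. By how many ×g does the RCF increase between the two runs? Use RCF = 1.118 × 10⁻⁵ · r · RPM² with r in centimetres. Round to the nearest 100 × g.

r = 255 mm / 2 = 127.5 mm = 12.75 cm
RCF₁ = 1.118 × 10⁻⁵ × 12.75 × (8360)² = 1.118 × 10⁻⁵ × 12.75 × 69,889,600 ≈ 9,962.4 × g
RCF₂ = 1.118 × 10⁻⁵ × 12.75 × (15371)² = 1.118 × 10⁻⁵ × 12.75 × 236,267,641 ≈ 33,678.8 × g
Increase = 33,678.8 − 9,962.4 = 23,716.4

23700 ×g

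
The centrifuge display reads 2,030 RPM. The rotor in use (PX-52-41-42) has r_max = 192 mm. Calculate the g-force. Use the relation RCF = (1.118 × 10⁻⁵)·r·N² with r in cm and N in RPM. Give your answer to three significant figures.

r = 192 mm = 19.2 cm
RCF = 1.118 × 10⁻⁵ × 19.2 × (2030)² = 1.118 × 10⁻⁵ × 19.2 × 4,120,900 ≈ 884.6 × g

885 g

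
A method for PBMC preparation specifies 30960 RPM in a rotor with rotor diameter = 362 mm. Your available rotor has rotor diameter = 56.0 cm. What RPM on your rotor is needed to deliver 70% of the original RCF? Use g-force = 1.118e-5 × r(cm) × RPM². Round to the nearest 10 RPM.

Original rotor: r = 362 mm / 2 = 181 mm = 18.1 cm
RCF = 1.118 × 10⁻⁵ × r × N²
RCF_original = 1.118 × 10⁻⁵ × 18.1 × (30960)² = 1.118 × 10⁻⁵ × 18.1 × 958,521,600 ≈ 193,964.5 × g
Target RCF = 0.7 × 193,964.5 ≈ 135,775.1 × g
Your rotor: r = 56.0 / 2 = 28 cm
135,775.1 = 1.118 × 10⁻⁵ × 28 × N²
N² = 135,775.1 / (31.304 × 10⁻⁵) = 433,730,833
N ≈ √433,730,833 ≈ 20,826.2

20830 RPM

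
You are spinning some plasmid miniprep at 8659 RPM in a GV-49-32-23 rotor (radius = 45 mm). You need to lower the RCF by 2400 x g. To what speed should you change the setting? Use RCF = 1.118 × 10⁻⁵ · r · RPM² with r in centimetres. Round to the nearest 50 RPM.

N₂ ≈ 5200 RPM

r = 45 mm = 4.5 cm
Current RCF = 1.118 × 10⁻⁵ × 4.5 × (8659)² = 1.118 × 10⁻⁵ × 4.5 × 74,978,281 ≈ 3,772.2 × g
Target RCF = 3,772.2 − 2,400 = 1,372.2 × g
N² = 1,372.2 / (5.031 × 10⁻⁵) = 27,274,896
N ≈ √27,274,896 ≈ 5,222.5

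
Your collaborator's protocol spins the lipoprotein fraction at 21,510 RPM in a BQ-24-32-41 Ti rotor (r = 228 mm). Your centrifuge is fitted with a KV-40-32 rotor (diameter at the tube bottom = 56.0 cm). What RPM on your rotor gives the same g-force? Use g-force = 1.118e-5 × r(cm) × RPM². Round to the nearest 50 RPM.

Original rotor: r = 228 mm = 22.8 cm
RCF_original = 1.118 × 10⁻⁵ × 22.8 × (21510)² = 1.118 × 10⁻⁵ × 22.8 × 462,680,100 ≈ 117,939 × g
Your rotor: r = 56.0 / 2 = 28 cm
117,939 = 1.118 × 10⁻⁵ × 28 × N²
N² = 117,939 / (31.304 × 10⁻⁵) = 376,753,769
N ≈ √376,753,769 ≈ 19,410.1

≈ 19400 RPM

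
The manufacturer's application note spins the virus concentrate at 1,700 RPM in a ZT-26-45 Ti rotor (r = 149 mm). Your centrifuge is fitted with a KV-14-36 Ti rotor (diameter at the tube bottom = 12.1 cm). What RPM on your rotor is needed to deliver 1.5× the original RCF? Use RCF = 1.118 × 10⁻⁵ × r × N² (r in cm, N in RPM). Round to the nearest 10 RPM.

3270 RPM

Original rotor: r = 149 mm = 14.9 cm
RCF = 1.118 × 10⁻⁵ × r × N²
RCF_original = 1.118 × 10⁻⁵ × 14.9 × (1700)² = 1.118 × 10⁻⁵ × 14.9 × 2,890,000 ≈ 481.4 × g
Target RCF = 1.5 × 481.4 ≈ 722.1 × g
Your rotor: r = 12.1 / 2 = 6.05 cm
722.1 = 1.118 × 10⁻⁵ × 6.05 × N²
N² = 722.1 / (6.7639 × 10⁻⁵) = 10,675,794
N ≈ √10,675,794 ≈ 3,267.4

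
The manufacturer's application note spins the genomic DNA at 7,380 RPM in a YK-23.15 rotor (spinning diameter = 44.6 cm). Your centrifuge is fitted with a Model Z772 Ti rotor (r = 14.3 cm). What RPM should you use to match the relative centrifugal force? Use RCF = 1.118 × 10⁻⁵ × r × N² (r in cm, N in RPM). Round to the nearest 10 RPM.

≈ 9220 RPM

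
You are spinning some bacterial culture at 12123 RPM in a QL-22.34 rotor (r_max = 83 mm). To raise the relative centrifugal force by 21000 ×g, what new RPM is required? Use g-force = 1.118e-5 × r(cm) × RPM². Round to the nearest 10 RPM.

N₂ ≈ 19320 RPM

r = 83 mm = 8.3 cm
Current RCF = 1.118 × 10⁻⁵ × 8.3 × (12123)² = 1.118 × 10⁻⁵ × 8.3 × 146,967,129 ≈ 13,637.7 × g
Target RCF = 13,637.7 + 21,000 = 34,637.7 × g
N² = 34,637.7 / (9.2794 × 10⁻⁵) = 373,275,212
N ≈ √373,275,212 ≈ 19,320.3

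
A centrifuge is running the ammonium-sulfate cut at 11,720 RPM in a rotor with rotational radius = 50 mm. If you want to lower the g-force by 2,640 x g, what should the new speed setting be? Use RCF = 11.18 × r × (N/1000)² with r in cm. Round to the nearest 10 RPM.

r = 50 mm = 5.0 cm
Current RCF = 11.18 × 5 × (11.72)² = 11.18 × 5 × 137.3584 ≈ 7,678.3 × g
Target RCF = 7,678.3 − 2,640 = 5,038.3 × g
(N/1000)² = 5,038.3 / 55.9 = 90.13059
N = 1000 × √90.13059 ≈ 9,493.7

≈ 9490 RPM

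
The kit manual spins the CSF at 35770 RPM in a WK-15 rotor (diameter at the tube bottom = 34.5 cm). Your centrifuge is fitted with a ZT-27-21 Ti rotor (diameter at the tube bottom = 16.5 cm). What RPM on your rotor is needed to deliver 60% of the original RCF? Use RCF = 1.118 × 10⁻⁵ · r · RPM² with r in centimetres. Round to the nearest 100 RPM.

Original rotor: r = 34.5 / 2 = 17.25 cm
RCF = 1.118 × 10⁻⁵ × r × N²
RCF_original = 1.118 × 10⁻⁵ × 17.25 × (35770)² = 1.118 × 10⁻⁵ × 17.25 × 1,279,492,900 ≈ 246,756.6 × g
Target RCF = 0.6 × 246,756.6 ≈ 148,054 × g
Your rotor: r = 16.5 / 2 = 8.25 cm
148,054 = 1.118 × 10⁻⁵ × 8.25 × N²
N² = 148,054 / (9.2235 × 10⁻⁵) = 1,605,182,414
N ≈ √1,605,182,414 ≈ 40,064.7

40100 RPM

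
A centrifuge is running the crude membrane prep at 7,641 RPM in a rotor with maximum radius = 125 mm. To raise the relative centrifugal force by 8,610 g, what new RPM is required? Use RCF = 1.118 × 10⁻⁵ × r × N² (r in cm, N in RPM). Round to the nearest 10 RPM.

N₂ ≈ 10950 RPM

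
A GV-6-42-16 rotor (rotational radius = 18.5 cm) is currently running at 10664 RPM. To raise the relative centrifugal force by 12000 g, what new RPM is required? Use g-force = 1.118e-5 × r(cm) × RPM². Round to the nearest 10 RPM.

Current RCF = 1.118 × 10⁻⁵ × 18.5 × (10664)² = 1.118 × 10⁻⁵ × 18.5 × 113,720,896 ≈ 23,520.9 × g
Target RCF = 23,520.9 + 12,000 = 35,520.9 × g
N² = 35,520.9 / (20.683 × 10⁻⁵) = 171,739,593
N ≈ √171,739,593 ≈ 13,104.9

N₂ ≈ 13100 RPM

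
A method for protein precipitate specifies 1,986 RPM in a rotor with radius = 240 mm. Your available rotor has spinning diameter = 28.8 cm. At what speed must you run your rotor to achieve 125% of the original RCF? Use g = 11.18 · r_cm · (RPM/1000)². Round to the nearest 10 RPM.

Original rotor: r = 240 mm = 24.0 cm
RCF_original = 11.18 × 24 × (1.986)² = 11.18 × 24 × 3.944196 ≈ 1,058.3 × g
Target RCF = 1.25 × 1,058.3 ≈ 1,322.9 × g
Your rotor: r = 28.8 / 2 = 14.4 cm
1,322.9 = 11.18 × 14.4 × (N/1000)²
(N/1000)² = 1,322.9 / 160.992 = 8.217178
N = 1000 × √8.217178 ≈ 2,866.6

2870 RPM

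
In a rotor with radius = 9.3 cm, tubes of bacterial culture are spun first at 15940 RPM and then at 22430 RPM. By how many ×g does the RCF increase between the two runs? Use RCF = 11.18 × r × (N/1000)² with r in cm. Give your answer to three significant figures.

25900 ×g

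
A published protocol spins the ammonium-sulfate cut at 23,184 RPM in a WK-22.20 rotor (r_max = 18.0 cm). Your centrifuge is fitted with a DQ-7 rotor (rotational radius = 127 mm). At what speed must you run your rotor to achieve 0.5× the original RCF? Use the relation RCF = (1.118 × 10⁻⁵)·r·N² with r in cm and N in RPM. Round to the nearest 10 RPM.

≈ 19520 RPM

RCF_original = 1.118 × 10⁻⁵ × 18 × (23184)² = 1.118 × 10⁻⁵ × 18 × 537,497,856 ≈ 108,166.1 × g
Target RCF = 0.5 × 108,166.1 ≈ 54,083.1 × g
Your rotor: r = 127 mm = 12.7 cm
54,083.1 = 1.118 × 10⁻⁵ × 12.7 × N²
N² = 54,083.1 / (14.1986 × 10⁻⁵) = 380,904,455
N ≈ √380,904,455 ≈ 19,516.8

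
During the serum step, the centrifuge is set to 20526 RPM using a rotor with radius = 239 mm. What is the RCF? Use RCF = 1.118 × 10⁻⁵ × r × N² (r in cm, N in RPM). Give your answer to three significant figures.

RCF ≈ 113000 g

r = 239 mm = 23.9 cm
RCF = 1.118 × 10⁻⁵ × 23.9 × (20526)² = 1.118 × 10⁻⁵ × 23.9 × 421,316,676 ≈ 112,576.7 × g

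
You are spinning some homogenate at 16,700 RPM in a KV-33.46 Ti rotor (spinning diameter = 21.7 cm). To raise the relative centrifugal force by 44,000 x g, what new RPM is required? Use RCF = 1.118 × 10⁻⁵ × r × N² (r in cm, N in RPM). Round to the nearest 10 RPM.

25330 RPM

r = 21.7 / 2 = 10.85 cm
Current RCF = 1.118 × 10⁻⁵ × 10.85 × (16700)² = 1.118 × 10⁻⁵ × 10.85 × 278,890,000 ≈ 33,830.2 × g
Target RCF = 33,830.2 + 44,000 = 77,830.2 × g
N² = 77,830.2 / (12.1303 × 10⁻⁵) = 641,618,097
N ≈ √641,618,097 ≈ 25,330.2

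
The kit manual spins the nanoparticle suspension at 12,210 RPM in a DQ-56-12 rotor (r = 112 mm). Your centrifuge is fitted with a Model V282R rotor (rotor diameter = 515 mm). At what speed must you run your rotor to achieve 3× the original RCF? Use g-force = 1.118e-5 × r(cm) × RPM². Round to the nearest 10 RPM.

Original rotor: r = 112 mm = 11.2 cm
RCF = 1.118 × 10⁻⁵ × r × N²
RCF_original = 1.118 × 10⁻⁵ × 11.2 × (12210)² = 1.118 × 10⁻⁵ × 11.2 × 149,084,100 ≈ 18,667.7 × g
Target RCF = 3 × 18,667.7 ≈ 56,003.1 × g
Your rotor: r = 515 mm / 2 = 257.5 mm = 25.75 cm
56,003.1 = 1.118 × 10⁻⁵ × 25.75 × N²
N² = 56,003.1 / (28.7885 × 10⁻⁵) = 194,532,886
N ≈ √194,532,886 ≈ 13,947.5

13950 RPM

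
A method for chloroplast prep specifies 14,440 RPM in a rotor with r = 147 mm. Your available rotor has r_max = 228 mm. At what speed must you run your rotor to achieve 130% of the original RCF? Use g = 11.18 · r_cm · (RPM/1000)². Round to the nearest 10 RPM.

Original rotor: r = 147 mm = 14.7 cm
RCF = 11.18 × r × (N/1000)²
RCF_original = 11.18 × 14.7 × (14.44)² = 11.18 × 14.7 × 208.5136 ≈ 34,268.4 × g
Target RCF = 1.3 × 34,268.4 ≈ 44,548.9 × g
Your rotor: r = 228 mm = 22.8 cm
44,548.9 = 11.18 × 22.8 × (N/1000)²
(N/1000)² = 44,548.9 / 254.904 = 174.7674
N = 1000 × √174.7674 ≈ 13,220.0

≈ 13220 RPM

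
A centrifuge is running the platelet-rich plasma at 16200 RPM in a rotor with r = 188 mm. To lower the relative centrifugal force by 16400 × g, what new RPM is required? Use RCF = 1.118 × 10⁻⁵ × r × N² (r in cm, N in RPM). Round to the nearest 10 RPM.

r = 188 mm = 18.8 cm
Current RCF = 1.118 × 10⁻⁵ × 18.8 × (16200)² = 1.118 × 10⁻⁵ × 18.8 × 262,440,000 ≈ 55,160.7 × g
Target RCF = 55,160.7 − 16,400 = 38,760.7 × g
N² = 38,760.7 / (21.0184 × 10⁻⁵) = 184,413,181
N ≈ √184,413,181 ≈ 13,579.9

≈ 13580 RPM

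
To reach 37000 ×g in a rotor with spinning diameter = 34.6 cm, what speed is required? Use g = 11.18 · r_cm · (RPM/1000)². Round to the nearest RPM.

≈ 13831 RPM

r = 34.6 / 2 = 17.3 cm
37,000 = 11.18 × 17.3 × (N/1000)²
(N/1000)² = 37,000 / 193.414 = 191.2995
N = 1000 × √191.2995 ≈ 13,831.1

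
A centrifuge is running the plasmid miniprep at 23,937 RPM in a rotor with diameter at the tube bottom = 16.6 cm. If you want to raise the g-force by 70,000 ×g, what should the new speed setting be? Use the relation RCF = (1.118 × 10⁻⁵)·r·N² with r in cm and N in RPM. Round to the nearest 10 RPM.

36430 RPM

r = 16.6 / 2 = 8.3 cm
Current RCF = 1.118 × 10⁻⁵ × 8.3 × (23937)² = 1.118 × 10⁻⁵ × 8.3 × 572,979,969 ≈ 53,169.1 × g
Target RCF = 53,169.1 + 70,000 = 123,169.1 × g
N² = 123,169.1 / (9.2794 × 10⁻⁵) = 1,327,339,052
N ≈ √1,327,339,052 ≈ 36,432.7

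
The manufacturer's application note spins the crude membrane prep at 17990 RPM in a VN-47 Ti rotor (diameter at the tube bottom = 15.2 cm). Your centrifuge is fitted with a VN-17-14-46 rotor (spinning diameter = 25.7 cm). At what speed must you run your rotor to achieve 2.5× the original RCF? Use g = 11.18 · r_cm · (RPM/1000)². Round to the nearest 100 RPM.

Original rotor: r = 15.2 / 2 = 7.6 cm
RCF = 11.18 × r × (N/1000)²
RCF_original = 11.18 × 7.6 × (17.99)² = 11.18 × 7.6 × 323.6401 ≈ 27,499.1 × g
Target RCF = 2.5 × 27,499.1 ≈ 68,747.8 × g
Your rotor: r = 25.7 / 2 = 12.85 cm
68,747.8 = 11.18 × 12.85 × (N/1000)²
(N/1000)² = 68,747.8 / 143.663 = 478.5352
N = 1000 × √478.5352 ≈ 21,875.4

21900 RPM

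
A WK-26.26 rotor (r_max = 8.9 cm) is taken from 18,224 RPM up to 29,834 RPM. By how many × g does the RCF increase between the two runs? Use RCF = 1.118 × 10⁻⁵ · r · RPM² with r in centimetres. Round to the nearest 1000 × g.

56000 × g

RCF₁ = 1.118 × 10⁻⁵ × 8.9 × (18224)² = 1.118 × 10⁻⁵ × 8.9 × 332,114,176 ≈ 33,046 × g
RCF₂ = 1.118 × 10⁻⁵ × 8.9 × (29834)² = 1.118 × 10⁻⁵ × 8.9 × 890,067,556 ≈ 88,563.5 × g
Increase = 88,563.5 − 33,046 = 55,517.5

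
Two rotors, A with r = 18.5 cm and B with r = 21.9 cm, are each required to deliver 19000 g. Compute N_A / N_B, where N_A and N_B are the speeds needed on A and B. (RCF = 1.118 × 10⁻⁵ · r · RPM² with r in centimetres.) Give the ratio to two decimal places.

At fixed RCF, N ∝ 1/√r, so N_A/N_B = √(r_B/r_A) = √(21.9/18.5) = √1.183784 = 1.0880.

1.09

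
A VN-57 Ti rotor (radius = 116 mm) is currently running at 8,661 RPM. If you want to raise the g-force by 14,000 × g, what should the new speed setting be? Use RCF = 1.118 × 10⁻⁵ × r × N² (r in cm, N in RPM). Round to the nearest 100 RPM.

13500 RPM

r = 116 mm = 11.6 cm
Current RCF = 1.118 × 10⁻⁵ × 11.6 × (8661)² = 1.118 × 10⁻⁵ × 11.6 × 75,012,921 ≈ 9,728.3 × g
Target RCF = 9,728.3 + 14,000 = 23,728.3 × g
N² = 23,728.3 / (12.9688 × 10⁻⁵) = 182,964,499
N ≈ √182,964,499 ≈ 13,526.4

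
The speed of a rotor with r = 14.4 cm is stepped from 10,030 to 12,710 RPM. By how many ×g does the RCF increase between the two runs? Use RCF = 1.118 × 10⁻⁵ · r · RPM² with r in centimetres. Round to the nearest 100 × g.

9800 ×g

RCF₁ = 1.118 × 10⁻⁵ × 14.4 × (10030)² = 1.118 × 10⁻⁵ × 14.4 × 100,600,900 ≈ 16,195.9 × g
RCF₂ = 1.118 × 10⁻⁵ × 14.4 × (12710)² = 1.118 × 10⁻⁵ × 14.4 × 161,544,100 ≈ 26,007.3 × g
Increase = 26,007.3 − 16,195.9 = 9,811.4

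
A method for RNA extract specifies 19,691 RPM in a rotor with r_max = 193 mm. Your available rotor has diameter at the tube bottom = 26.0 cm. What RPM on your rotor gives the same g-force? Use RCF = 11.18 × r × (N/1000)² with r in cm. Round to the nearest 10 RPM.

Original rotor: r = 193 mm = 19.3 cm
RCF_original = 11.18 × 19.3 × (19.691)² = 11.18 × 19.3 × 387.735481 ≈ 83,663.2 × g
Your rotor: r = 26.0 / 2 = 13 cm
83,663.2 = 11.18 × 13 × (N/1000)²
(N/1000)² = 83,663.2 / 145.34 = 575.6378
N = 1000 × √575.6378 ≈ 23,992.5

23990 RPM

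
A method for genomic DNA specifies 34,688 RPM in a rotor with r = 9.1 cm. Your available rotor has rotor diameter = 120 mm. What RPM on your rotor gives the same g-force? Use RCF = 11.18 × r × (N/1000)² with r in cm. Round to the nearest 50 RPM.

42700 RPM

RCF_original = 11.18 × 9.1 × (34.688)² = 11.18 × 9.1 × 1,203.257344 ≈ 122,417 × g
Your rotor: r = 120 mm / 2 = 60 mm = 6 cm
122,417 = 11.18 × 6 × (N/1000)²
(N/1000)² = 122,417 / 67.08 = 1824.94
N = 1000 × √1824.94 ≈ 42,719.3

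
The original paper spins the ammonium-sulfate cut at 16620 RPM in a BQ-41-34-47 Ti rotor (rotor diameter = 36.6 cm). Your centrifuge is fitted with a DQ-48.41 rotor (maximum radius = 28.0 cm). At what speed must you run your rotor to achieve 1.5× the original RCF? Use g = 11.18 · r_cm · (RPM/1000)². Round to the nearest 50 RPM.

≈ 16450 RPM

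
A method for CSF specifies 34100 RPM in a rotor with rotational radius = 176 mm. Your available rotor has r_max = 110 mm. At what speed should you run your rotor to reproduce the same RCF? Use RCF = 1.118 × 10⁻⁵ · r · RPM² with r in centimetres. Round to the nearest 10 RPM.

43130 RPM

Original rotor: r = 176 mm = 17.6 cm
RCF_original = 1.118 × 10⁻⁵ × 17.6 × (34100)² = 1.118 × 10⁻⁵ × 17.6 × 1,162,810,000 ≈ 228,803.8 × g
Your rotor: r = 110 mm = 11.0 cm
228,803.8 = 1.118 × 10⁻⁵ × 11 × N²
N² = 228,803.8 / (12.298 × 10⁻⁵) = 1,860,496,016
N ≈ √1,860,496,016 ≈ 43,133.5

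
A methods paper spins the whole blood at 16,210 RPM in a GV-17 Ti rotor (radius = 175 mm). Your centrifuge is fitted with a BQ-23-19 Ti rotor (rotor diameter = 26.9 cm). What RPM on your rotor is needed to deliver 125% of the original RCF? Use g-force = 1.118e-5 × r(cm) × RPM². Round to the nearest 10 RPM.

20670 RPM

Original rotor: r = 175 mm = 17.5 cm
RCF_original = 1.118 × 10⁻⁵ × 17.5 × (16210)² = 1.118 × 10⁻⁵ × 17.5 × 262,764,100 ≈ 51,409.8 × g
Target RCF = 1.25 × 51,409.8 ≈ 64,262.2 × g
Your rotor: r = 26.9 / 2 = 13.45 cm
64,262.2 = 1.118 × 10⁻⁵ × 13.45 × N²
N² = 64,262.2 / (15.0371 × 10⁻⁵) = 427,357,669
N ≈ √427,357,669 ≈ 20,672.6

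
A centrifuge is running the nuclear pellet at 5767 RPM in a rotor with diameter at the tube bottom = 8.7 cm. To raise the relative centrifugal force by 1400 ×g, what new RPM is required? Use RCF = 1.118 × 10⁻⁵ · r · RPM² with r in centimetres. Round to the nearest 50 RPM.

r = 8.7 / 2 = 4.35 cm
Current RCF = 1.118 × 10⁻⁵ × 4.35 × (5767)² = 1.118 × 10⁻⁵ × 4.35 × 33,258,289 ≈ 1,617.5 × g
Target RCF = 1,617.5 + 1,400 = 3,017.5 × g
N² = 3,017.5 / (4.8633 × 10⁻⁵) = 62,046,347
N ≈ √62,046,347 ≈ 7,877.0

≈ 7900 RPM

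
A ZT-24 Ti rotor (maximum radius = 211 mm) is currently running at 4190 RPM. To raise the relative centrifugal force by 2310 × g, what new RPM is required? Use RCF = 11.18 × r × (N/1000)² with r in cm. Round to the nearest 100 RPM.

≈ 5200 RPM

r = 211 mm = 21.1 cm
Current RCF = 11.18 × 21.1 × (4.19)² = 11.18 × 21.1 × 17.5561 ≈ 4,141.4 × g
Target RCF = 4,141.4 + 2,310 = 6,451.4 × g
(N/1000)² = 6,451.4 / 235.898 = 27.34826
N = 1000 × √27.34826 ≈ 5,229.6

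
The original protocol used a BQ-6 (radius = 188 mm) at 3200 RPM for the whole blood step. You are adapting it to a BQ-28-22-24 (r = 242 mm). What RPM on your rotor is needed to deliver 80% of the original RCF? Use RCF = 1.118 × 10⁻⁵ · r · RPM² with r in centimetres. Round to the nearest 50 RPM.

Original rotor: r = 188 mm = 18.8 cm
RCF = 1.118 × 10⁻⁵ × r × N²
RCF_original = 1.118 × 10⁻⁵ × 18.8 × (3200)² = 1.118 × 10⁻⁵ × 18.8 × 10,240,000 ≈ 2,152.3 × g
Target RCF = 0.8 × 2,152.3 ≈ 1,721.8 × g
Your rotor: r = 242 mm = 24.2 cm
1,721.8 = 1.118 × 10⁻⁵ × 24.2 × N²
N² = 1,721.8 / (27.0556 × 10⁻⁵) = 6,363,932
N ≈ √6,363,932 ≈ 2,522.7

2500 RPM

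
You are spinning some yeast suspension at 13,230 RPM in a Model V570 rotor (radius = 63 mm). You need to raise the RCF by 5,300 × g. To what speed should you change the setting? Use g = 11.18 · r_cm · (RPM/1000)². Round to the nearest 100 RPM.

≈ 15800 RPM

r = 63 mm = 6.3 cm
Current RCF = 11.18 × 6.3 × (13.23)² = 11.18 × 6.3 × 175.0329 ≈ 12,328.3 × g
Target RCF = 12,328.3 + 5,300 = 17,628.3 × g
(N/1000)² = 17,628.3 / 70.434 = 250.2811
N = 1000 × √250.2811 ≈ 15,820.3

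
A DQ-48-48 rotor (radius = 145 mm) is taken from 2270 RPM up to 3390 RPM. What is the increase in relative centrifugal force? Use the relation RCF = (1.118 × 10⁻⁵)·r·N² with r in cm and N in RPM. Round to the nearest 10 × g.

r = 145 mm = 14.5 cm
RCF₁ = 1.118 × 10⁻⁵ × 14.5 × (2270)² = 1.118 × 10⁻⁵ × 14.5 × 5,152,900 ≈ 835.3 × g
RCF₂ = 1.118 × 10⁻⁵ × 14.5 × (3390)² = 1.118 × 10⁻⁵ × 14.5 × 11,492,100 ≈ 1,863 × g
Increase = 1,863 − 835.3 = 1,027.7

≈ 1030 × g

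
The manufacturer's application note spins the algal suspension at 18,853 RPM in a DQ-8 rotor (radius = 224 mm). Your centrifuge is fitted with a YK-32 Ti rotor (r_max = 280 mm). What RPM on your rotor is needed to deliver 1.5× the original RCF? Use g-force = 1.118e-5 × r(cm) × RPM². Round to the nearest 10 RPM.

20650 RPM

Original rotor: r = 224 mm = 22.4 cm
RCF_original = 1.118 × 10⁻⁵ × 22.4 × (18853)² = 1.118 × 10⁻⁵ × 22.4 × 355,435,609 ≈ 89,012.5 × g
Target RCF = 1.5 × 89,012.5 ≈ 133,518.8 × g
Your rotor: r = 280 mm = 28.0 cm
133,518.8 = 1.118 × 10⁻⁵ × 28 × N²
N² = 133,518.8 / (31.304 × 10⁻⁵) = 426,523,128
N ≈ √426,523,128 ≈ 20,652.4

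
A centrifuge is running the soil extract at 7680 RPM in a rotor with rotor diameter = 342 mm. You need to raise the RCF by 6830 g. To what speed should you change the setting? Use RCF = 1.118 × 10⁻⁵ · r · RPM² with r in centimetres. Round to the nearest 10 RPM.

N₂ ≈ 9730 RPM

r = 342 mm / 2 = 171 mm = 17.1 cm
Current RCF = 1.118 × 10⁻⁵ × 17.1 × (7680)² = 1.118 × 10⁻⁵ × 17.1 × 58,982,400 ≈ 11,276.1 × g
Target RCF = 11,276.1 + 6,830 = 18,106.1 × g
N² = 18,106.1 / (19.1178 × 10⁻⁵) = 94,708,073
N ≈ √94,708,073 ≈ 9,731.8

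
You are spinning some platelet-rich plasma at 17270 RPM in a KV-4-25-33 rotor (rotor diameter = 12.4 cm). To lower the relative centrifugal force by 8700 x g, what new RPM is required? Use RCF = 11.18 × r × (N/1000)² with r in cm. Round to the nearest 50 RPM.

≈ 13150 RPM

r = 12.4 / 2 = 6.2 cm
Current RCF = 11.18 × 6.2 × (17.27)² = 11.18 × 6.2 × 298.2529 ≈ 20,673.7 × g
Target RCF = 20,673.7 − 8,700 = 11,973.7 × g
(N/1000)² = 11,973.7 / 69.316 = 172.7408
N = 1000 × √172.7408 ≈ 13,143.1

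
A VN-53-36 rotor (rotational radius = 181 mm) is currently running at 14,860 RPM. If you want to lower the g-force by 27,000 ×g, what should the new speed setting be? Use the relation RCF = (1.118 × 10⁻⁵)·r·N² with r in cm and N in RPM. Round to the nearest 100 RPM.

r = 181 mm = 18.1 cm
Current RCF = 1.118 × 10⁻⁵ × 18.1 × (14860)² = 1.118 × 10⁻⁵ × 18.1 × 220,819,600 ≈ 44,684.6 × g
Target RCF = 44,684.6 − 27,000 = 17,684.6 × g
N² = 17,684.6 / (20.2358 × 10⁻⁵) = 87,392,641
N ≈ √87,392,641 ≈ 9,348.4

9300 RPM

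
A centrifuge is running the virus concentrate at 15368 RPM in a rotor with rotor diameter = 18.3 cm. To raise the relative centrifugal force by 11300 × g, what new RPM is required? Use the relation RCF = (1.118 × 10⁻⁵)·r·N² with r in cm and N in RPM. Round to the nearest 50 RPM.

18600 RPM

r = 18.3 / 2 = 9.15 cm
Current RCF = 1.118 × 10⁻⁵ × 9.15 × (15368)² = 1.118 × 10⁻⁵ × 9.15 × 236,175,424 ≈ 24,160 × g
Target RCF = 24,160 + 11,300 = 35,460 × g
N² = 35,460 / (10.2297 × 10⁻⁵) = 346,637,731
N ≈ √346,637,731 ≈ 18,618.2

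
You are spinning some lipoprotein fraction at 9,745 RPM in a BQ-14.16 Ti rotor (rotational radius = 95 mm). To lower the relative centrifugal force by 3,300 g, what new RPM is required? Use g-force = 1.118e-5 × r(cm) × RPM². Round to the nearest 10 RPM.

r = 95 mm = 9.5 cm
Current RCF = 1.118 × 10⁻⁵ × 9.5 × (9745)² = 1.118 × 10⁻⁵ × 9.5 × 94,965,025 ≈ 10,086.2 × g
Target RCF = 10,086.2 − 3,300 = 6,786.2 × g
N² = 6,786.2 / (10.621 × 10⁻⁵) = 63,894,172
N ≈ √63,894,172 ≈ 7,993.4

N₂ ≈ 7990 RPM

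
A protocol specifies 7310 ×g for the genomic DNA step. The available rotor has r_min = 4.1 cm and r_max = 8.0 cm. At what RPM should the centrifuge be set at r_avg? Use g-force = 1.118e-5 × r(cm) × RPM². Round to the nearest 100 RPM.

10400 RPM

r_avg = (4.1 + 8.0) / 2 = 6.05 cm
RCF = 1.118 × 10⁻⁵ × r × N²
7,310 = 1.118 × 10⁻⁵ × 6.05 × N²
N² = 7,310 / (6.7639 × 10⁻⁵) = 108,073,744
N ≈ √108,073,744 ≈ 10,395.9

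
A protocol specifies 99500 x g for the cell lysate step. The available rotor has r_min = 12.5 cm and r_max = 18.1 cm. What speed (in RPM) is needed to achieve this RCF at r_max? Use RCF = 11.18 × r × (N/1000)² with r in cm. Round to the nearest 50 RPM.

22150 RPM

Use r_max = 18.1 cm.
99,500 = 11.18 × 18.1 × (N/1000)²
(N/1000)² = 99,500 / 202.358 = 491.7028
N = 1000 × √491.7028 ≈ 22,174.4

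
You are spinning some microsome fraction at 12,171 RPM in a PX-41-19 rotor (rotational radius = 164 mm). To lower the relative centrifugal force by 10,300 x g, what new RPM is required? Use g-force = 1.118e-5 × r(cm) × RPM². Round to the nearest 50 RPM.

N₂ ≈ 9600 RPM

r = 164 mm = 16.4 cm
Current RCF = 1.118 × 10⁻⁵ × 16.4 × (12171)² = 1.118 × 10⁻⁵ × 16.4 × 148,133,241 ≈ 27,160.5 × g
Target RCF = 27,160.5 − 10,300 = 16,860.5 × g
N² = 16,860.5 / (18.3352 × 10⁻⁵) = 91,957,001
N ≈ √91,957,001 ≈ 9,589.4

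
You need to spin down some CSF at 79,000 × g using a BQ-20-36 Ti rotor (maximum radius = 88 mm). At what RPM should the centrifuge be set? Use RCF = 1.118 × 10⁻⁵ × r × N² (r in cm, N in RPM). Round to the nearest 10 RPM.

r = 88 mm = 8.8 cm
79,000 = 1.118 × 10⁻⁵ × 8.8 × N²
N² = 79,000 / (9.8384 × 10⁻⁵) = 802,976,094
N ≈ √802,976,094 ≈ 28,336.8

≈ 28340 RPM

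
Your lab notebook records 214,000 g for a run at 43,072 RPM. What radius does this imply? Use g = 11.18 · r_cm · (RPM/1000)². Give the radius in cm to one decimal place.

214000 = 11.18 × r × (43.072)²
r = 214000 / (11.18 × 1855.197184) = 214000 / 20741.1 ≈ 10.318 cm

≈ 10.3 cm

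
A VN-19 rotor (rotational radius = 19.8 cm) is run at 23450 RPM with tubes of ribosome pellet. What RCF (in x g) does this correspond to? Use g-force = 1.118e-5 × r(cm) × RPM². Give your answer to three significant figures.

RCF = 1.118 × 10⁻⁵ × 19.8 × (23450)² = 1.118 × 10⁻⁵ × 19.8 × 549,902,500 ≈ 121,728.6 × g

122000 x g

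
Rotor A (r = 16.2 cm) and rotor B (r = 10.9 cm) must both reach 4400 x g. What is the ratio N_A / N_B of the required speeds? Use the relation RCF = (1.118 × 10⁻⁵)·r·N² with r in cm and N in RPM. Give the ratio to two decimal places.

0.82

At fixed RCF, N ∝ 1/√r, so N_A/N_B = √(r_B/r_A) = √(10.9/16.2) = √0.672840 = 0.8203.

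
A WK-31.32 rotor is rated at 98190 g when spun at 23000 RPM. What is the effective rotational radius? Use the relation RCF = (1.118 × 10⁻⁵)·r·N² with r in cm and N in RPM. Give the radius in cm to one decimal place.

98190 = 1.118 × 10⁻⁵ × r × (23000)²
r = 98190 / (1.118 × 10⁻⁵ × 529,000,000) = 98190 / 5914.22 ≈ 16.602 cm

16.6 cm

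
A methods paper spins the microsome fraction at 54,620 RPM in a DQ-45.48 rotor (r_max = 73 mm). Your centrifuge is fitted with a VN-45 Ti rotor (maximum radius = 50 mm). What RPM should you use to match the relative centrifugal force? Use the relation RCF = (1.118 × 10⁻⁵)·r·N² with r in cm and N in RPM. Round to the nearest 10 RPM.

Original rotor: r = 73 mm = 7.3 cm
RCF = 1.118 × 10⁻⁵ × r × N²
RCF_original = 1.118 × 10⁻⁵ × 7.3 × (54620)² = 1.118 × 10⁻⁵ × 7.3 × 2,983,344,400 ≈ 243,482.7 × g
Your rotor: r = 50 mm = 5.0 cm
243,482.7 = 1.118 × 10⁻⁵ × 5 × N²
N² = 243,482.7 / (5.59 × 10⁻⁵) = 4,355,683,363
N ≈ √4,355,683,363 ≈ 65,997.6

66000 RPM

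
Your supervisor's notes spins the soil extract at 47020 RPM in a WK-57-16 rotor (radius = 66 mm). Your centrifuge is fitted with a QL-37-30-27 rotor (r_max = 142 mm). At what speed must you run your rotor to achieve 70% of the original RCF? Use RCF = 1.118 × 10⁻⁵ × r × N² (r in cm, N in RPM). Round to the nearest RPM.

Original rotor: r = 66 mm = 6.6 cm
RCF = 1.118 × 10⁻⁵ × r × N²
RCF_original = 1.118 × 10⁻⁵ × 6.6 × (47020)² = 1.118 × 10⁻⁵ × 6.6 × 2,210,880,400 ≈ 163,136.4 × g
Target RCF = 0.7 × 163,136.4 ≈ 114,195.5 × g
Your rotor: r = 142 mm = 14.2 cm
114,195.5 = 1.118 × 10⁻⁵ × 14.2 × N²
N² = 114,195.5 / (15.8756 × 10⁻⁵) = 719,314,546
N ≈ √719,314,546 ≈ 26,820.0

≈ 26820 RPM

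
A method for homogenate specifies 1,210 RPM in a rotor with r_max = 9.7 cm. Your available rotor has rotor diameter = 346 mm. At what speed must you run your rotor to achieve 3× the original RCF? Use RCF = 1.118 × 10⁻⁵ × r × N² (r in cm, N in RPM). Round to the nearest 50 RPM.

RCF = 1.118 × 10⁻⁵ × r × N²
RCF_original = 1.118 × 10⁻⁵ × 9.7 × (1210)² = 1.118 × 10⁻⁵ × 9.7 × 1,464,100 ≈ 158.8 × g
Target RCF = 3 × 158.8 ≈ 476.4 × g
Your rotor: r = 346 mm / 2 = 173 mm = 17.3 cm
476.4 = 1.118 × 10⁻⁵ × 17.3 × N²
N² = 476.4 / (19.3414 × 10⁻⁵) = 2,463,110
N ≈ √2,463,110 ≈ 1,569.4

≈ 1550 RPM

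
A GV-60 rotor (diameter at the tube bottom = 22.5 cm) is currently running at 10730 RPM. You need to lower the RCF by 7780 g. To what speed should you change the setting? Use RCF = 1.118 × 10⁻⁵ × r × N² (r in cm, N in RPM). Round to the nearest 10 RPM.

7300 RPM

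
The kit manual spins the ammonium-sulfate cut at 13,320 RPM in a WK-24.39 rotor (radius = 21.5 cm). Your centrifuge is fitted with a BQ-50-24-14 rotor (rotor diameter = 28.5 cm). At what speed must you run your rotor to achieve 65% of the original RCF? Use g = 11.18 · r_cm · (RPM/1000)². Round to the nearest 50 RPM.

RCF_original = 11.18 × 21.5 × (13.32)² = 11.18 × 21.5 × 177.4224 ≈ 42,647 × g
Target RCF = 0.65 × 42,647 ≈ 27,720.5 × g
Your rotor: r = 28.5 / 2 = 14.25 cm
27,720.5 = 11.18 × 14.25 × (N/1000)²
(N/1000)² = 27,720.5 / 159.315 = 173.9981
N = 1000 × √173.9981 ≈ 13,190.8

13200 RPM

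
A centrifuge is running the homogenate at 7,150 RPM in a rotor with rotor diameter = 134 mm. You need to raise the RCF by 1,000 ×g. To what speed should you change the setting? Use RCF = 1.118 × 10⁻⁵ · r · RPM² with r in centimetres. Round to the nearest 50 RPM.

8050 RPM

r = 134 mm / 2 = 67 mm = 6.7 cm
Current RCF = 1.118 × 10⁻⁵ × 6.7 × (7150)² = 1.118 × 10⁻⁵ × 6.7 × 51,122,500 ≈ 3,829.4 × g
Target RCF = 3,829.4 + 1,000 = 4,829.4 × g
N² = 4,829.4 / (7.4906 × 10⁻⁵) = 64,472,806
N ≈ √64,472,806 ≈ 8,029.5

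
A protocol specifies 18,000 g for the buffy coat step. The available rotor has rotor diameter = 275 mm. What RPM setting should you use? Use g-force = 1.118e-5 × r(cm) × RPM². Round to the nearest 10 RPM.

r = 275 mm / 2 = 137.5 mm = 13.75 cm
18,000 = 1.118 × 10⁻⁵ × 13.75 × N²
N² = 18,000 / (15.3725 × 10⁻⁵) = 117,092,210
N ≈ √117,092,210 ≈ 10,820.9

N ≈ 10820 RPM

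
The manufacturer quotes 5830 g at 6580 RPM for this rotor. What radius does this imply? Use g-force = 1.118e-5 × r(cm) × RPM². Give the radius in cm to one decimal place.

5830 = 1.118 × 10⁻⁵ × r × (6580)²
r = 5830 / (1.118 × 10⁻⁵ × 43,296,400) = 5830 / 484.0538 ≈ 12.044 cm

12.0 cm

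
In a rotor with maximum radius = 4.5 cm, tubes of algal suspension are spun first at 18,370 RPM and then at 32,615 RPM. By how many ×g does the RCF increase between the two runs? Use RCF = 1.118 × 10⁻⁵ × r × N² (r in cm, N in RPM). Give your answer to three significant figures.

36500 ×g

RCF₁ = 1.118 × 10⁻⁵ × 4.5 × (18370)² = 1.118 × 10⁻⁵ × 4.5 × 337,456,900 ≈ 16,977.5 × g
RCF₂ = 1.118 × 10⁻⁵ × 4.5 × (32615)² = 1.118 × 10⁻⁵ × 4.5 × 1,063,738,225 ≈ 53,516.7 × g
Increase = 53,516.7 − 16,977.5 = 36,539.2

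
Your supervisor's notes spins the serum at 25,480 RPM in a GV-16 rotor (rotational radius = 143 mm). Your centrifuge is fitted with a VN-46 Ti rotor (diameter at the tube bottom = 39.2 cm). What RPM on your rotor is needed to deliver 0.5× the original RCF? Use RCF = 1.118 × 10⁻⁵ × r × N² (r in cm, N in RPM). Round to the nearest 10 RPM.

Original rotor: r = 143 mm = 14.3 cm
RCF = 1.118 × 10⁻⁵ × r × N²
RCF_original = 1.118 × 10⁻⁵ × 14.3 × (25480)² = 1.118 × 10⁻⁵ × 14.3 × 649,230,400 ≈ 103,795.1 × g
Target RCF = 0.5 × 103,795.1 ≈ 51,897.6 × g
Your rotor: r = 39.2 / 2 = 19.6 cm
51,897.6 = 1.118 × 10⁻⁵ × 19.6 × N²
N² = 51,897.6 / (21.9128 × 10⁻⁵) = 236,836,917
N ≈ √236,836,917 ≈ 15,389.5

≈ 15390 RPM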